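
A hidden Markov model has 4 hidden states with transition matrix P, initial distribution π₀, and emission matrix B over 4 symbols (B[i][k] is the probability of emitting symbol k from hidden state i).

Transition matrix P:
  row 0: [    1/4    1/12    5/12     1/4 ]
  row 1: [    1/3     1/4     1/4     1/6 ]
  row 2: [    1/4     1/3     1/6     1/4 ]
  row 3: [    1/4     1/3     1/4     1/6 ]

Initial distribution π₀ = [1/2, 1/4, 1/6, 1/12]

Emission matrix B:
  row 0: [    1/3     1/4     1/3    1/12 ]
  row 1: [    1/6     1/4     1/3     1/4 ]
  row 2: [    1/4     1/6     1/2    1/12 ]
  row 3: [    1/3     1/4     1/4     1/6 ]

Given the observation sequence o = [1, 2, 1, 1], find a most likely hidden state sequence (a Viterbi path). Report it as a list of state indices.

t=0: δ = [1.250e-01, 6.250e-02, 2.778e-02, 2.083e-02]  (obs o_0=1)
t=1: δ = [1.042e-02, 5.208e-03, 2.604e-02, 7.812e-03]  ψ = [0, 1, 0, 0]  (obs o_1=2)
t=2: δ = [1.628e-03, 2.170e-03, 7.234e-04, 1.628e-03]  ψ = [2, 2, 0, 2]  (obs o_2=1)
t=3: δ = [1.808e-04, 1.356e-04, 1.130e-04, 1.017e-04]  ψ = [1, 1, 0, 0]  (obs o_3=1)
backtrack: best end state = 0; path = [0, 2, 1, 0]

path = [0, 2, 1, 0]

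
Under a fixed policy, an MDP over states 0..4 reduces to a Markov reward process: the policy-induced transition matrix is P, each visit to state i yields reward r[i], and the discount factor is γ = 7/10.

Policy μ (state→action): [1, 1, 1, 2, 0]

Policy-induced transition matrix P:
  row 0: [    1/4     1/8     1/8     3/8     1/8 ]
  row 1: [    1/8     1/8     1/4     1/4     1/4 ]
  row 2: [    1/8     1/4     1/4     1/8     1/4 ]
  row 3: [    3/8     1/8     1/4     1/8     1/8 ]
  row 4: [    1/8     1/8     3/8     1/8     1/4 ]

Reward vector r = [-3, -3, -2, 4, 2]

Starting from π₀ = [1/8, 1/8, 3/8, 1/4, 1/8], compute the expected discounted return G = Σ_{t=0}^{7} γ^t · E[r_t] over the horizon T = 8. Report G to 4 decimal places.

t=0: π = [0.1250, 0.1250, 0.3750, 0.2500, 0.1250], E[r] = -0.2500, γ^t·E[r] = -0.250000, running G = -0.250000
t=1: π = [0.2031, 0.1719, 0.2500, 0.1719, 0.2031], E[r] = -0.5313, γ^t·E[r] = -0.371875, running G = -0.621875
t=2: π = [0.1934, 0.1563, 0.2500, 0.1973, 0.2031], E[r] = -0.3535, γ^t·E[r] = -0.173223, running G = -0.795098
t=3: π = [0.1985, 0.1563, 0.2512, 0.1929, 0.2012], E[r] = -0.3928, γ^t·E[r] = -0.134738, running G = -0.929836
t=4: π = [0.1980, 0.1564, 0.2503, 0.1942, 0.2011], E[r] = -0.3852, γ^t·E[r] = -0.092485, running G = -1.022321
t=5: π = [0.1983, 0.1563, 0.2504, 0.1941, 0.2010], E[r] = -0.3863, γ^t·E[r] = -0.064930, running G = -1.087251
t=6: π = [0.1983, 0.1563, 0.2503, 0.1941, 0.2010], E[r] = -0.3861, γ^t·E[r] = -0.045426, running G = -1.132677
t=7: π = [0.1983, 0.1563, 0.2503, 0.1941, 0.2009], E[r] = -0.3861, γ^t·E[r] = -0.031800, running G = -1.164477

G = -1.1645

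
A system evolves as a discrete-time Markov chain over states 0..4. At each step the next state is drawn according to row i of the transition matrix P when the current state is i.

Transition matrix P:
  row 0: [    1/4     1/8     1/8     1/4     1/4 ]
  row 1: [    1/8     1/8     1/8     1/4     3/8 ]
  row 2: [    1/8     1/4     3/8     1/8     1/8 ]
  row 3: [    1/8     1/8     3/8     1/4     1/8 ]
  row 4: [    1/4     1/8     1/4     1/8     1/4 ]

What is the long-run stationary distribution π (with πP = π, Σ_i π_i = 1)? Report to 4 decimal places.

π = [0.1733, 0.1582, 0.2655, 0.1902, 0.2128]

Balance equations π_j = Σ_i π_i·P[i][j]:
  π_0 = 1/4·π_0 + 1/8·π_1 + 1/8·π_2 + 1/8·π_3 + 1/4·π_4
  π_1 = 1/8·π_0 + 1/8·π_1 + 1/4·π_2 + 1/8·π_3 + 1/8·π_4
  π_2 = 1/8·π_0 + 1/8·π_1 + 3/8·π_2 + 3/8·π_3 + 1/4·π_4
  π_3 = 1/4·π_0 + 1/4·π_1 + 1/8·π_2 + 1/4·π_3 + 1/8·π_4
  normalize: π_0 + π_1 + π_2 + π_3 + π_4 = 1
Solving the linear system gives exactly π = [92/531, 28/177, 47/177, 101/531, 113/531].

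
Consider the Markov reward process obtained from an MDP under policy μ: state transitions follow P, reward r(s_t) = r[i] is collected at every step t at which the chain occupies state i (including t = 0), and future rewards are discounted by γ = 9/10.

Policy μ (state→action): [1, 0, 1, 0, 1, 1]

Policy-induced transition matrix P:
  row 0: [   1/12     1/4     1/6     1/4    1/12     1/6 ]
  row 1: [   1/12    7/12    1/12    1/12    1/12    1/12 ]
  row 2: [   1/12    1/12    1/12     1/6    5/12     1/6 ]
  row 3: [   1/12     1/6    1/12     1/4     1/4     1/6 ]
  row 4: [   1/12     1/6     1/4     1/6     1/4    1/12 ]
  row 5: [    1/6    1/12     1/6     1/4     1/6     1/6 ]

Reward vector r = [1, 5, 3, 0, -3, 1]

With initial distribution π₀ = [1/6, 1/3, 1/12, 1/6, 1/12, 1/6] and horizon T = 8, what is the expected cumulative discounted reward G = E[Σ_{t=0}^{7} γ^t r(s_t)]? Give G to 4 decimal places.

t=0: π = [0.1667, 0.3333, 0.0833, 0.1667, 0.0833, 0.1667], E[r] = 2.0000, γ^t·E[r] = 2.000000, running G = 2.000000
t=1: π = [0.0972, 0.2986, 0.1250, 0.1806, 0.1667, 0.1319], E[r] = 1.5972, γ^t·E[r] = 1.437500, running G = 3.437500
t=2: π = [0.0943, 0.2778, 0.1302, 0.1759, 0.1939, 0.1279], E[r] = 1.4201, γ^t·E[r] = 1.150313, running G = 4.587813
t=3: π = [0.0940, 0.2688, 0.1342, 0.1767, 0.1990, 0.1274], E[r] = 1.3706, γ^t·E[r] = 0.999141, running G = 5.586953
t=4: π = [0.0939, 0.2647, 0.1350, 0.1774, 0.2013, 0.1277], E[r] = 1.3461, γ^t·E[r] = 0.883150, running G = 6.470104
t=5: π = [0.0940, 0.2629, 0.1354, 0.1779, 0.2021, 0.1278], E[r] = 1.3361, γ^t·E[r] = 0.788957, running G = 7.259061
t=6: π = [0.0940, 0.2621, 0.1355, 0.1781, 0.2024, 0.1279], E[r] = 1.3316, γ^t·E[r] = 0.707690, running G = 7.966751
t=7: π = [0.0940, 0.2618, 0.1356, 0.1782, 0.2026, 0.1280], E[r] = 1.3297, γ^t·E[r] = 0.635995, running G = 8.602746

G = 8.6027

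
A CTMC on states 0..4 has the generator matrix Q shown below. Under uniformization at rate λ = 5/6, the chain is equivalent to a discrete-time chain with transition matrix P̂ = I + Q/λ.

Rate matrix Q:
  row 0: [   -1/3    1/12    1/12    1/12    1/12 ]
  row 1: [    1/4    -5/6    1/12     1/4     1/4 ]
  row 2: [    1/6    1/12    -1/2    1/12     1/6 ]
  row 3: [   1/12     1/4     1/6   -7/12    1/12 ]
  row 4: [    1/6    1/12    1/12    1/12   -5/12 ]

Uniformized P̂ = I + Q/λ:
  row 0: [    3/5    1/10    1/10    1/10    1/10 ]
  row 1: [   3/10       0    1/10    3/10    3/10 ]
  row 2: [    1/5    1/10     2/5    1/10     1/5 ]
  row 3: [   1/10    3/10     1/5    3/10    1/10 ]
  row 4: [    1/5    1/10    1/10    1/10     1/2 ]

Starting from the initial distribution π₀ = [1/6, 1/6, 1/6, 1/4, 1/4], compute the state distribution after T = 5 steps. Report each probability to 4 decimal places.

t=0: π = [0.1667, 0.1667, 0.1667, 0.2500, 0.2500]
t=1: π = [0.2583, 0.1333, 0.1750, 0.1833, 0.2500]
t=2: π = [0.2983, 0.1233, 0.1708, 0.1633, 0.2442]
t=3: π = [0.3153, 0.1203, 0.1676, 0.1573, 0.2394]
t=4: π = [0.3224, 0.1194, 0.1660, 0.1555, 0.2366]
t=5: π = [0.3254, 0.1192, 0.1654, 0.1550, 0.2351]

π = [0.3254, 0.1192, 0.1654, 0.1550, 0.2351]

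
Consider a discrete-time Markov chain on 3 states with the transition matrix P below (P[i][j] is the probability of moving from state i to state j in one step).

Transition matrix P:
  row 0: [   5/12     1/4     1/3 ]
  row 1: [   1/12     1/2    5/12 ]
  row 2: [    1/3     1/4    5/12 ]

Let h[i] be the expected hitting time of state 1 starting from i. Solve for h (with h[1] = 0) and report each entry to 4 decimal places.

h = [4.0000, 0.0000, 4.0000]

First-step conditioning: h[1] = 0; for i ≠ 1, h[i] = 1 + Σ_k P[i][k]·h[k].
  h[0] = 1 + 5/12·h[0] + 1/3·h[2]
  h[2] = 1 + 1/3·h[0] + 5/12·h[2]
Solving the 2×2 linear system over states ≠ 1 gives exactly h = [4, 0, 4] (h[1] = 0 is the target).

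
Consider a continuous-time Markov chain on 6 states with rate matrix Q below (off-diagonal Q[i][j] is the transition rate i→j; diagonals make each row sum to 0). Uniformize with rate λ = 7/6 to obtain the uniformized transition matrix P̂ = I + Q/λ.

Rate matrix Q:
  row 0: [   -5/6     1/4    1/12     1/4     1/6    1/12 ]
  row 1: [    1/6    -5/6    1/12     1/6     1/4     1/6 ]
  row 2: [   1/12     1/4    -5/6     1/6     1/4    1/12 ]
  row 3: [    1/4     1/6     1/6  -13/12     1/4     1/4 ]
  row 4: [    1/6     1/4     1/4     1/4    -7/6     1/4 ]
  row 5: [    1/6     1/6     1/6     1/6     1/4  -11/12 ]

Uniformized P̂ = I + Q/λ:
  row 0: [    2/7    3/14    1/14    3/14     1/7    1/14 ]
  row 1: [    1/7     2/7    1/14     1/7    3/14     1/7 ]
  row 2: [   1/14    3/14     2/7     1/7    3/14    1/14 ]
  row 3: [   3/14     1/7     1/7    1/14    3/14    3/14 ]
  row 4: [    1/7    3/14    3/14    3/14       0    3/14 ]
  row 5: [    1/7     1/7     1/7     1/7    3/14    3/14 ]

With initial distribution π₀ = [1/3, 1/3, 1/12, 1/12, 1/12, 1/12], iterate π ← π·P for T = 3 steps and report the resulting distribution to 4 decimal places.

π = [0.1688, 0.2070, 0.1474, 0.1558, 0.1668, 0.1543]

t=0: π = [0.3333, 0.3333, 0.0833, 0.0833, 0.0833, 0.0833]
t=1: π = [0.1905, 0.2262, 0.1131, 0.1667, 0.1726, 0.1310]
t=2: π = [0.1739, 0.2092, 0.1416, 0.1569, 0.1637, 0.1548]
t=3: π = [0.1688, 0.2070, 0.1474, 0.1558, 0.1668, 0.1543]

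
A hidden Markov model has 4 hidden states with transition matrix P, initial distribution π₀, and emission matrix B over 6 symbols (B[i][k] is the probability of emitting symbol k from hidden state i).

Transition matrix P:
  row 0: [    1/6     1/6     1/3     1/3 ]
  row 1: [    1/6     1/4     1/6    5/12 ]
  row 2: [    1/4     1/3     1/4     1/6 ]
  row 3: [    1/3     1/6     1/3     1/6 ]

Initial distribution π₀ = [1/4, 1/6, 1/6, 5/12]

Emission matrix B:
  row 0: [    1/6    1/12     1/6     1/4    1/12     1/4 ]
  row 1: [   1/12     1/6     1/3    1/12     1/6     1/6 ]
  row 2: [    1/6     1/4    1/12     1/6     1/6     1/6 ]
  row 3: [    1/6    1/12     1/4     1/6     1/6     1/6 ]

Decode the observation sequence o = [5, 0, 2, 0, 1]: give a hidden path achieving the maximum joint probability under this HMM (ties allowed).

t=0: δ = [6.250e-02, 2.778e-02, 2.778e-02, 6.944e-02]  (obs o_0=5)
t=1: δ = [3.858e-03, 9.645e-04, 3.858e-03, 3.472e-03]  ψ = [3, 3, 3, 0]  (obs o_1=0)
t=2: δ = [1.929e-04, 4.287e-04, 1.072e-04, 3.215e-04]  ψ = [3, 2, 0, 0]  (obs o_2=2)
t=3: δ = [1.786e-05, 8.931e-06, 1.786e-05, 2.977e-05]  ψ = [3, 1, 3, 1]  (obs o_3=0)
t=4: δ = [8.269e-07, 9.923e-07, 2.481e-06, 4.961e-07]  ψ = [3, 2, 3, 0]  (obs o_4=1)
backtrack: best end state = 2; path = [3, 2, 1, 3, 2]

path = [3, 2, 1, 3, 2]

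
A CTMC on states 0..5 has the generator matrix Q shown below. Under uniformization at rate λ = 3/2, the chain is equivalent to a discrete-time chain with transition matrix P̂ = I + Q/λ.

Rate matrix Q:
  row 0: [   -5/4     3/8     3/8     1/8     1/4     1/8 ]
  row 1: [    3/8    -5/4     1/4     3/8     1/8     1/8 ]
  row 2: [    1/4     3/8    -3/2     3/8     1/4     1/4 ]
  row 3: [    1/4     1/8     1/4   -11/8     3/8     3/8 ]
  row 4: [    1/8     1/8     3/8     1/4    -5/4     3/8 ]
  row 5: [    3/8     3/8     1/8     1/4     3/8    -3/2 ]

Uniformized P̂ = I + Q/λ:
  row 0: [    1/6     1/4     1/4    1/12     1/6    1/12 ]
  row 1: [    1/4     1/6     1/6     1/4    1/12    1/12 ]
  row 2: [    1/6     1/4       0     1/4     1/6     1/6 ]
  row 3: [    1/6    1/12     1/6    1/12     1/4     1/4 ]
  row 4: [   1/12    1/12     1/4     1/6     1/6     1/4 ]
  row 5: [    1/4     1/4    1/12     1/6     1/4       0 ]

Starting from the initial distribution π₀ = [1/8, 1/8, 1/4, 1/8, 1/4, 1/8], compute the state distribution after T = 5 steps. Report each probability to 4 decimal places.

π = [0.1785, 0.1779, 0.1582, 0.1660, 0.1775, 0.1419]

t=0: π = [0.1250, 0.1250, 0.2500, 0.1250, 0.2500, 0.1250]
t=1: π = [0.1667, 0.1771, 0.1458, 0.1771, 0.1771, 0.1563]
t=2: π = [0.1797, 0.1762, 0.1580, 0.1649, 0.1797, 0.1415]
t=3: π = [0.1782, 0.1779, 0.1585, 0.1658, 0.1775, 0.1421]
t=4: π = [0.1785, 0.1780, 0.1580, 0.1660, 0.1775, 0.1419]
t=5: π = [0.1785, 0.1779, 0.1582, 0.1660, 0.1775, 0.1419]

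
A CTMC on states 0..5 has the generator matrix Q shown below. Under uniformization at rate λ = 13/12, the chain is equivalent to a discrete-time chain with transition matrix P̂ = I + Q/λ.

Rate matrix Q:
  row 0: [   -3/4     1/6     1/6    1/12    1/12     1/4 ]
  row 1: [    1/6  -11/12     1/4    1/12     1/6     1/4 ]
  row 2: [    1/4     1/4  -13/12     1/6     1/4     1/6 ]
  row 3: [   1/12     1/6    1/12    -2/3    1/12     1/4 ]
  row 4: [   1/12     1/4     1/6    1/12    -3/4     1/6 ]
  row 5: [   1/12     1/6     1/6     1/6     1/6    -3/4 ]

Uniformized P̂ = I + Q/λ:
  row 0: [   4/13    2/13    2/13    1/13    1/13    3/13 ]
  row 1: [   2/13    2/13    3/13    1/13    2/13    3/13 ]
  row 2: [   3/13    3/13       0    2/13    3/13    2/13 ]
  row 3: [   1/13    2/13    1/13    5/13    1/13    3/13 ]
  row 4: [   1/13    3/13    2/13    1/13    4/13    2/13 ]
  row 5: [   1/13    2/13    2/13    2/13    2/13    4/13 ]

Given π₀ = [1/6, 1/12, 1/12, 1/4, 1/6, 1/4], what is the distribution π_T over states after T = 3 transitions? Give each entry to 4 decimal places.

t=0: π = [0.1667, 0.0833, 0.0833, 0.2500, 0.1667, 0.2500]
t=1: π = [0.1346, 0.1731, 0.1282, 0.1795, 0.1538, 0.2308]
t=2: π = [0.1410, 0.1755, 0.1336, 0.1598, 0.1632, 0.2268]
t=3: π = [0.1435, 0.1767, 0.1345, 0.1538, 0.1661, 0.2254]

π = [0.1435, 0.1767, 0.1345, 0.1538, 0.1661, 0.2254]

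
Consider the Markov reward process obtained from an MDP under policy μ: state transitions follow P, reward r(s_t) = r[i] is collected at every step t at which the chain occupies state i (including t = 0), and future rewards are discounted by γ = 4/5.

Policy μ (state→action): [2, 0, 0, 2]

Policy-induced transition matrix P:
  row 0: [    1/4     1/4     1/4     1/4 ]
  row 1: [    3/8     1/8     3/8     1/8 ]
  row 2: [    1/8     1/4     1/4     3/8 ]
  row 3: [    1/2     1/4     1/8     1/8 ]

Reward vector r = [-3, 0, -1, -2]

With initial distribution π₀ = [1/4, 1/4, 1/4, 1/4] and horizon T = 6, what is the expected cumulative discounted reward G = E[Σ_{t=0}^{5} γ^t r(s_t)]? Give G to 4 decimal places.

t=0: π = [0.2500, 0.2500, 0.2500, 0.2500], E[r] = -1.5000, γ^t·E[r] = -1.500000, running G = -1.500000
t=1: π = [0.3125, 0.2188, 0.2500, 0.2188], E[r] = -1.6250, γ^t·E[r] = -1.300000, running G = -2.800000
t=2: π = [0.3008, 0.2227, 0.2500, 0.2266], E[r] = -1.6055, γ^t·E[r] = -1.027500, running G = -3.827500
t=3: π = [0.3032, 0.2222, 0.2495, 0.2251], E[r] = -1.6094, γ^t·E[r] = -0.824000, running G = -4.651500
t=4: π = [0.3029, 0.2222, 0.2496, 0.2253], E[r] = -1.6088, γ^t·E[r] = -0.658950, running G = -5.310450
t=5: π = [0.3029, 0.2222, 0.2496, 0.2253], E[r] = -1.6088, γ^t·E[r] = -0.527183, running G = -5.837633

G = -5.8376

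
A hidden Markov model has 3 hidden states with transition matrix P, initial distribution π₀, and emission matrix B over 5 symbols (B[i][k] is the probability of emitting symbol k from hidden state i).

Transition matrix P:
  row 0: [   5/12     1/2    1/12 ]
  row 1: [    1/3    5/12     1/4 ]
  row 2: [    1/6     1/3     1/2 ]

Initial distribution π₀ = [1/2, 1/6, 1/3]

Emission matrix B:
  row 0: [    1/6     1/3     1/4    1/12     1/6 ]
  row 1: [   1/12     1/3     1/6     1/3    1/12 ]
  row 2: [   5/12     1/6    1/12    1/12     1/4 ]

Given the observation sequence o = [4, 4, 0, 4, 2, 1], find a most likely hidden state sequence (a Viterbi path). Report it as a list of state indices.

t=0: δ = [8.333e-02, 1.389e-02, 8.333e-02]  (obs o_0=4)
t=1: δ = [5.787e-03, 3.472e-03, 1.042e-02]  ψ = [0, 0, 2]  (obs o_1=4)
t=2: δ = [4.019e-04, 2.894e-04, 2.170e-03]  ψ = [0, 2, 2]  (obs o_2=0)
t=3: δ = [6.028e-05, 6.028e-05, 2.713e-04]  ψ = [2, 2, 2]  (obs o_3=4)
t=4: δ = [1.130e-05, 1.507e-05, 1.130e-05]  ψ = [2, 2, 2]  (obs o_4=2)
t=5: δ = [1.674e-06, 2.093e-06, 9.419e-07]  ψ = [1, 1, 2]  (obs o_5=1)
backtrack: best end state = 1; path = [2, 2, 2, 2, 1, 1]

path = [2, 2, 2, 2, 1, 1]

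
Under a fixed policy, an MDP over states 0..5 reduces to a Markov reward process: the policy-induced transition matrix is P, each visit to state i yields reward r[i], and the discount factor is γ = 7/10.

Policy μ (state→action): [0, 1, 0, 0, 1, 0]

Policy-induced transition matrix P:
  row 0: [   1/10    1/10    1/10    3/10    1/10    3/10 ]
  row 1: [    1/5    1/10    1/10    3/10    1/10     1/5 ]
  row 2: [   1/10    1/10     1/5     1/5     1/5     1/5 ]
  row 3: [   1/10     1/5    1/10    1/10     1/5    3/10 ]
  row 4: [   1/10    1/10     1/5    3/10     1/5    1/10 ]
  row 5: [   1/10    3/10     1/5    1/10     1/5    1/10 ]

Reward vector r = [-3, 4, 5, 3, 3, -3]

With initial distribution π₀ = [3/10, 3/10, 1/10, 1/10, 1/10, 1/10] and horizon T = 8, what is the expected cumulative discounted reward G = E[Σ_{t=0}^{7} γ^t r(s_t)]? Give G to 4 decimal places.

t=0: π = [0.3000, 0.3000, 0.1000, 0.1000, 0.1000, 0.1000], E[r] = 1.1000, γ^t·E[r] = 1.100000, running G = 1.100000
t=1: π = [0.1300, 0.1300, 0.1300, 0.2500, 0.1400, 0.2200], E[r] = 1.2900, γ^t·E[r] = 0.903000, running G = 2.003000
t=2: π = [0.1130, 0.1690, 0.1490, 0.1930, 0.1740, 0.2020], E[r] = 1.5770, γ^t·E[r] = 0.772730, running G = 2.775730
t=3: π = [0.1169, 0.1597, 0.1525, 0.2061, 0.1718, 0.1930], E[r] = 1.6053, γ^t·E[r] = 0.550618, running G = 3.326348
t=4: π = [0.1160, 0.1592, 0.1517, 0.2049, 0.1723, 0.1958], E[r] = 1.5919, γ^t·E[r] = 0.382222, running G = 3.708570
t=5: π = [0.1159, 0.1597, 0.1520, 0.2047, 0.1725, 0.1953], E[r] = 1.5965, γ^t·E[r] = 0.268318, running G = 3.976888
t=6: π = [0.1160, 0.1595, 0.1520, 0.2048, 0.1724, 0.1953], E[r] = 1.5960, γ^t·E[r] = 0.187765, running G = 4.164653
t=7: π = [0.1160, 0.1595, 0.1520, 0.2048, 0.1725, 0.1953], E[r] = 1.5959, γ^t·E[r] = 0.131432, running G = 4.296085

G = 4.2961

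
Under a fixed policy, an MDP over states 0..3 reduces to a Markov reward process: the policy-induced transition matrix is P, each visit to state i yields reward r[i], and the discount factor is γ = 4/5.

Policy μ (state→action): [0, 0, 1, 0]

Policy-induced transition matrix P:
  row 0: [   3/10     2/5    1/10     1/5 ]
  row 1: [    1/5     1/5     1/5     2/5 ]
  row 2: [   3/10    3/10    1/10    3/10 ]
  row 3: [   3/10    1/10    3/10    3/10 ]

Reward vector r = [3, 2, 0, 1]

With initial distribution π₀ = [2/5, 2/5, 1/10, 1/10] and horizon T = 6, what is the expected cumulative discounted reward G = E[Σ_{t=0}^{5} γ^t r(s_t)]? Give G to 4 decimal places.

G = 6.4453

t=0: π = [0.4000, 0.4000, 0.1000, 0.1000], E[r] = 2.1000, γ^t·E[r] = 2.100000, running G = 2.100000
t=1: π = [0.2600, 0.2800, 0.1600, 0.3000], E[r] = 1.6400, γ^t·E[r] = 1.312000, running G = 3.412000
t=2: π = [0.2720, 0.2380, 0.1880, 0.3020], E[r] = 1.5940, γ^t·E[r] = 1.020160, running G = 4.432160
t=3: π = [0.2762, 0.2430, 0.1842, 0.2966], E[r] = 1.6112, γ^t·E[r] = 0.824934, running G = 5.257094
t=4: π = [0.2757, 0.2440, 0.1836, 0.2967], E[r] = 1.6118, γ^t·E[r] = 0.660185, running G = 5.917279
t=5: π = [0.2756, 0.2438, 0.1837, 0.2968], E[r] = 1.6113, γ^t·E[r] = 0.527990, running G = 6.445270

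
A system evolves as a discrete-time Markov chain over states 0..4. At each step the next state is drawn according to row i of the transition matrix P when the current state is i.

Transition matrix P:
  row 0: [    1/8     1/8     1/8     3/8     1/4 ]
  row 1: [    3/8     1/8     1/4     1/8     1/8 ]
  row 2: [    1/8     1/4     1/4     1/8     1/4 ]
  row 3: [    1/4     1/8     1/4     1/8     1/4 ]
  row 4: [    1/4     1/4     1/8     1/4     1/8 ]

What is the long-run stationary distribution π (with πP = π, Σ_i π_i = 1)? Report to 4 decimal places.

Balance equations π_j = Σ_i π_i·P[i][j]:
  π_0 = 1/8·π_0 + 3/8·π_1 + 1/8·π_2 + 1/4·π_3 + 1/4·π_4
  π_1 = 1/8·π_0 + 1/8·π_1 + 1/4·π_2 + 1/8·π_3 + 1/4·π_4
  π_2 = 1/8·π_0 + 1/4·π_1 + 1/4·π_2 + 1/4·π_3 + 1/8·π_4
  π_3 = 3/8·π_0 + 1/8·π_1 + 1/8·π_2 + 1/8·π_3 + 1/4·π_4
  normalize: π_0 + π_1 + π_2 + π_3 + π_4 = 1
Solving the linear system gives exactly π = [1139/5183, 907/5183, 14/71, 1064/5183, 1051/5183].

π = [0.2198, 0.1750, 0.1972, 0.2053, 0.2028]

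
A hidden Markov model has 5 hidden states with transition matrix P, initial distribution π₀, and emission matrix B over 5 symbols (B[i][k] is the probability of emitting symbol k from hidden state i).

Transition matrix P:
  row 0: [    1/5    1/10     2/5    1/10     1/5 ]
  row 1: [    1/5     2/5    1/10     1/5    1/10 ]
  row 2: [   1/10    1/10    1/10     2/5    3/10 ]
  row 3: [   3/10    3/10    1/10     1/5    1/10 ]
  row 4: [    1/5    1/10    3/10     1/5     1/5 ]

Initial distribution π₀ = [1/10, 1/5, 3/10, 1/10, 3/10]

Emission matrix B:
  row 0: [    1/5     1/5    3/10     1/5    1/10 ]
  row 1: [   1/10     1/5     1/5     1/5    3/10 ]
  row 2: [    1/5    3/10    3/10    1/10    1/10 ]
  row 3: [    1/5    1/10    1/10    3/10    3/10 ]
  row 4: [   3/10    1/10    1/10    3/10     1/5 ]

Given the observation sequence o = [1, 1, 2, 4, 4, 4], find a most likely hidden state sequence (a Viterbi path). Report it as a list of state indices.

t=0: δ = [2.000e-02, 4.000e-02, 9.000e-02, 1.000e-02, 3.000e-02]  (obs o_0=1)
t=1: δ = [1.800e-03, 3.200e-03, 2.700e-03, 3.600e-03, 2.700e-03]  ψ = [2, 1, 2, 2, 2]  (obs o_1=1)
t=2: δ = [3.240e-04, 2.560e-04, 2.430e-04, 1.080e-04, 8.100e-05]  ψ = [3, 1, 4, 2, 2]  (obs o_2=2)
t=3: δ = [6.480e-06, 3.072e-05, 1.296e-05, 2.916e-05, 1.458e-05]  ψ = [0, 1, 0, 2, 2]  (obs o_3=4)
t=4: δ = [8.748e-07, 3.686e-06, 4.374e-07, 1.843e-06, 7.776e-07]  ψ = [3, 1, 4, 1, 2]  (obs o_4=4)
t=5: δ = [7.373e-08, 4.424e-07, 3.686e-08, 2.212e-07, 7.373e-08]  ψ = [1, 1, 1, 1, 1]  (obs o_5=4)
backtrack: best end state = 1; path = [1, 1, 1, 1, 1, 1]

path = [1, 1, 1, 1, 1, 1]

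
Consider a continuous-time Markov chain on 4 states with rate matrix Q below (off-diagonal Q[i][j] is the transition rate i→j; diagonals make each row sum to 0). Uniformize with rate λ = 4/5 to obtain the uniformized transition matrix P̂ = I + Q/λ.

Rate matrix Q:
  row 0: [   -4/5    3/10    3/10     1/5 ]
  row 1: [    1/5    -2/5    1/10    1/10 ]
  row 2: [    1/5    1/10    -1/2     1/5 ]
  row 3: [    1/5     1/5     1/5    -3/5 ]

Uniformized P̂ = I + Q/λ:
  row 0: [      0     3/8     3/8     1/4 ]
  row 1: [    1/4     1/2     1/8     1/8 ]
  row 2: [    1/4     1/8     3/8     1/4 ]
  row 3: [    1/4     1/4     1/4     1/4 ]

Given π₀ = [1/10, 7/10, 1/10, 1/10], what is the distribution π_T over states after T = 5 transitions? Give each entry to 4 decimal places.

t=0: π = [0.1000, 0.7000, 0.1000, 0.1000]
t=1: π = [0.2250, 0.4250, 0.1875, 0.1625]
t=2: π = [0.1938, 0.3609, 0.2484, 0.1969]
t=3: π = [0.2016, 0.3334, 0.2602, 0.2049]
t=4: π = [0.1996, 0.3260, 0.2660, 0.2083]
t=5: π = [0.2001, 0.3232, 0.2675, 0.2092]

π = [0.2001, 0.3232, 0.2675, 0.2092]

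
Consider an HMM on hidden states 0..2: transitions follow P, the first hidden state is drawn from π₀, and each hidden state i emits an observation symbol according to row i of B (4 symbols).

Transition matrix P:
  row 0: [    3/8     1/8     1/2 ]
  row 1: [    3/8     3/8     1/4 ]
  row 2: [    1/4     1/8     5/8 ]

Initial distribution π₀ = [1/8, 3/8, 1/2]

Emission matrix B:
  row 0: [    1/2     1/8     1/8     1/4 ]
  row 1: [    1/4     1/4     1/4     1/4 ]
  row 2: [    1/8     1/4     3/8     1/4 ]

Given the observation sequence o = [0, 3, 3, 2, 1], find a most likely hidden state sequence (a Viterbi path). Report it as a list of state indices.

path = [2, 2, 2, 2, 2]

t=0: δ = [6.250e-02, 9.375e-02, 6.250e-02]  (obs o_0=0)
t=1: δ = [8.789e-03, 8.789e-03, 9.766e-03]  ψ = [1, 1, 2]  (obs o_1=3)
t=2: δ = [8.240e-04, 8.240e-04, 1.526e-03]  ψ = [0, 1, 2]  (obs o_2=3)
t=3: δ = [4.768e-05, 7.725e-05, 3.576e-04]  ψ = [2, 1, 2]  (obs o_3=2)
t=4: δ = [1.118e-05, 1.118e-05, 5.588e-05]  ψ = [2, 2, 2]  (obs o_4=1)
backtrack: best end state = 2; path = [2, 2, 2, 2, 2]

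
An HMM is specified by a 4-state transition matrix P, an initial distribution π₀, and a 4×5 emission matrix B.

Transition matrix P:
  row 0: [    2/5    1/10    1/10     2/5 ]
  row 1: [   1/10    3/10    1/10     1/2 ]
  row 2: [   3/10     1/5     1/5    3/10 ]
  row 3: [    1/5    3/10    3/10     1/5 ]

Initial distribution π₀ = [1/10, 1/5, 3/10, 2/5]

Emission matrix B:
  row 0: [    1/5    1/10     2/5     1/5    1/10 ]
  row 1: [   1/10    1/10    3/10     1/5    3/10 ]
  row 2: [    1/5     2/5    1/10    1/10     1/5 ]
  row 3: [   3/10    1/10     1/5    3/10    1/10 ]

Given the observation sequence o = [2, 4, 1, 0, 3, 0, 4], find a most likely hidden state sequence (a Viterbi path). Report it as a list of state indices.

path = [3, 2, 2, 3, 1, 3, 1]

t=0: δ = [4.000e-02, 6.000e-02, 3.000e-02, 8.000e-02]  (obs o_0=2)
t=1: δ = [1.600e-03, 7.200e-03, 4.800e-03, 3.000e-03]  ψ = [0, 3, 3, 1]  (obs o_1=4)
t=2: δ = [1.440e-04, 2.160e-04, 3.840e-04, 3.600e-04]  ψ = [2, 1, 2, 1]  (obs o_2=1)
t=3: δ = [2.304e-05, 1.080e-05, 2.160e-05, 3.456e-05]  ψ = [2, 3, 3, 2]  (obs o_3=0)
t=4: δ = [1.843e-06, 2.074e-06, 1.037e-06, 2.765e-06]  ψ = [0, 3, 3, 0]  (obs o_4=3)
t=5: δ = [1.475e-07, 8.294e-08, 1.659e-07, 3.110e-07]  ψ = [0, 3, 3, 1]  (obs o_5=0)
t=6: δ = [6.221e-09, 2.799e-08, 1.866e-08, 6.221e-09]  ψ = [3, 3, 3, 3]  (obs o_6=4)
backtrack: best end state = 1; path = [3, 2, 2, 3, 1, 3, 1]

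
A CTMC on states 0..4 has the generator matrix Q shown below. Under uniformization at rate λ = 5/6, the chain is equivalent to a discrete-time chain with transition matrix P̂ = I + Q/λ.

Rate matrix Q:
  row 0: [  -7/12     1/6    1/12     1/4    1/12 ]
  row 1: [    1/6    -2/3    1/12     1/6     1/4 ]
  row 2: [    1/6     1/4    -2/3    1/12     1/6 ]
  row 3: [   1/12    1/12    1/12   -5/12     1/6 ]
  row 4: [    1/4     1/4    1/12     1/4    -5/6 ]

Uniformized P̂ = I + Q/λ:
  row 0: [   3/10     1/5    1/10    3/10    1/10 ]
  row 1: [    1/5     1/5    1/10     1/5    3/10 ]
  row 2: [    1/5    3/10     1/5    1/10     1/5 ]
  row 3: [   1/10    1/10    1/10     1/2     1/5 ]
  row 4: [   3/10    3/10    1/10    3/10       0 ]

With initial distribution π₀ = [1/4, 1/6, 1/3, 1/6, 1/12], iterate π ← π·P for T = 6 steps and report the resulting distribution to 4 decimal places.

t=0: π = [0.2500, 0.1667, 0.3333, 0.1667, 0.0833]
t=1: π = [0.2167, 0.2250, 0.1333, 0.2500, 0.1750]
t=2: π = [0.2142, 0.2058, 0.1133, 0.3008, 0.1658]
t=3: π = [0.2079, 0.1978, 0.1113, 0.3169, 0.1660]
t=4: π = [0.2057, 0.1960, 0.1111, 0.3213, 0.1658]
t=5: π = [0.2050, 0.1956, 0.1111, 0.3224, 0.1659]
t=6: π = [0.2048, 0.1955, 0.1111, 0.3227, 0.1659]

π = [0.2048, 0.1955, 0.1111, 0.3227, 0.1659]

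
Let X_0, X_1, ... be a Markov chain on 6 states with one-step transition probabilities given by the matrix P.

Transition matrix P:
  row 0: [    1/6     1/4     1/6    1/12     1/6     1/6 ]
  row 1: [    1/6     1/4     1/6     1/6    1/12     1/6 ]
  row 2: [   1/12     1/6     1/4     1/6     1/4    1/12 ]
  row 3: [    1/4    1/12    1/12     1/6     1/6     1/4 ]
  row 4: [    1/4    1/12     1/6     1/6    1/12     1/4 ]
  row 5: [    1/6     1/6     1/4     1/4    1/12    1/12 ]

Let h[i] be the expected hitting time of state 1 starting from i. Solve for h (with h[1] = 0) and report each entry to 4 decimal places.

First-step conditioning: h[1] = 0; for i ≠ 1, h[i] = 1 + Σ_k P[i][k]·h[k].
  h[0] = 1 + 1/6·h[0] + 1/6·h[2] + 1/12·h[3] + 1/6·h[4] + 1/6·h[5]
  h[2] = 1 + 1/12·h[0] + 1/4·h[2] + 1/6·h[3] + 1/4·h[4] + 1/12·h[5]
  h[3] = 1 + 1/4·h[0] + 1/12·h[2] + 1/6·h[3] + 1/6·h[4] + 1/4·h[5]
  h[4] = 1 + 1/4·h[0] + 1/6·h[2] + 1/6·h[3] + 1/12·h[4] + 1/4·h[5]
  h[5] = 1 + 1/6·h[0] + 1/4·h[2] + 1/4·h[3] + 1/12·h[4] + 1/12·h[5]
Solving the 5×5 linear system over states ≠ 1 gives exactly h = [246876/41975, 0, 3768/575, 291444/41975, 290184/41975, 744/115] (h[1] = 0 is the target).

h = [5.8815, 0.0000, 6.5530, 6.9433, 6.9133, 6.4696]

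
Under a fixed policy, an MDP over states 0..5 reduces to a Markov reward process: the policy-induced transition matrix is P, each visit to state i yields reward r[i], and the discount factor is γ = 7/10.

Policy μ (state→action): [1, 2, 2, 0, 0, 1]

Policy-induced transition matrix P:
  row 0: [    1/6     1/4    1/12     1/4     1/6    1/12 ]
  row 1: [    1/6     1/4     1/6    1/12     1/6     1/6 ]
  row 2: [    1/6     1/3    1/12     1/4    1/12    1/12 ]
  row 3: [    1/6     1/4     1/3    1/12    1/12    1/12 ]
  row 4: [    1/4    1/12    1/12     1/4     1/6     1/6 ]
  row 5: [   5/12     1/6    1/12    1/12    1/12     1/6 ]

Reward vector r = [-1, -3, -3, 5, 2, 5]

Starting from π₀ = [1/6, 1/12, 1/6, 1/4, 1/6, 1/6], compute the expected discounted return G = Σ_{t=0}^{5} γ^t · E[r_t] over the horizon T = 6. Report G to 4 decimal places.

t=0: π = [0.1667, 0.0833, 0.1667, 0.2500, 0.1667, 0.1667], E[r] = 1.5000, γ^t·E[r] = 1.500000, running G = 1.500000
t=1: π = [0.2222, 0.2222, 0.1528, 0.1667, 0.1181, 0.1181], E[r] = 0.3125, γ^t·E[r] = 0.218750, running G = 1.718750
t=2: π = [0.2060, 0.2332, 0.1435, 0.1655, 0.1302, 0.1215], E[r] = 0.3594, γ^t·E[r] = 0.176094, running G = 1.894844
t=3: π = [0.2079, 0.2301, 0.1441, 0.1633, 0.1308, 0.1237], E[r] = 0.3660, γ^t·E[r] = 0.125548, running G = 2.020392
t=4: π = [0.2085, 0.2299, 0.1433, 0.1638, 0.1307, 0.1237], E[r] = 0.3709, γ^t·E[r] = 0.089052, running G = 2.109444
t=5: π = [0.2085, 0.2298, 0.1434, 0.1638, 0.1308, 0.1237], E[r] = 0.3705, γ^t·E[r] = 0.062263, running G = 2.171707

G = 2.1717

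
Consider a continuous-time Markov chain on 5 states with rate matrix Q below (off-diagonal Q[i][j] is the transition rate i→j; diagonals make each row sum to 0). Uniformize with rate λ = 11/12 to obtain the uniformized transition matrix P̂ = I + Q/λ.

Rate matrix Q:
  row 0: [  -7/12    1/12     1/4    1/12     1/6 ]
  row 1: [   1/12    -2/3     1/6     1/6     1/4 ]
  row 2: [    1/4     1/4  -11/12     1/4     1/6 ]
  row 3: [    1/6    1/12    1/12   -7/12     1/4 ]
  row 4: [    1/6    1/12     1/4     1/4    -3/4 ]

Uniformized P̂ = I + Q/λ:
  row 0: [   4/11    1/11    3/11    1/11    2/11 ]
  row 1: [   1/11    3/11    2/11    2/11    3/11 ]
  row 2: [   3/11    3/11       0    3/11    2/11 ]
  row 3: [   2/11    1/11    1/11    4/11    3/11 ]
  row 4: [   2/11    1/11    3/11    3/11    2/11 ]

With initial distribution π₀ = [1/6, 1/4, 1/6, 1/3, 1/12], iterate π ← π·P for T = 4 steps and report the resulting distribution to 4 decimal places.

π = [0.2242, 0.1486, 0.1694, 0.2405, 0.2174]

t=0: π = [0.1667, 0.2500, 0.1667, 0.3333, 0.0833]
t=1: π = [0.2045, 0.1667, 0.1439, 0.2500, 0.2348]
t=2: π = [0.2169, 0.1474, 0.1729, 0.2431, 0.2197]
t=3: π = [0.2236, 0.1491, 0.1680, 0.2420, 0.2173]
t=4: π = [0.2242, 0.1486, 0.1694, 0.2405, 0.2174]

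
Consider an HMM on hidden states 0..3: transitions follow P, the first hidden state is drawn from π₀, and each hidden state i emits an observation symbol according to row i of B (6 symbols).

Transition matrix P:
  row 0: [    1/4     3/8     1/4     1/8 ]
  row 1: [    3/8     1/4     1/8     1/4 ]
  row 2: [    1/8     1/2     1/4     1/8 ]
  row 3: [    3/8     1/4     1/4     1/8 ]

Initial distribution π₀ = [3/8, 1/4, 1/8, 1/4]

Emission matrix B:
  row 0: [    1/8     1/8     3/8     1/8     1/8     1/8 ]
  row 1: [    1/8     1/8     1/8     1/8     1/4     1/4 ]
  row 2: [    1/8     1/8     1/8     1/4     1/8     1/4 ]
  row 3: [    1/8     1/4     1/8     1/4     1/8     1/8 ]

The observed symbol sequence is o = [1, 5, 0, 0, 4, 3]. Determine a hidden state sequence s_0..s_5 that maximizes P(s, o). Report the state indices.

path = [3, 2, 1, 0, 1, 3]

t=0: δ = [4.688e-02, 3.125e-02, 1.562e-02, 6.250e-02]  (obs o_0=1)
t=1: δ = [2.930e-03, 4.395e-03, 3.906e-03, 9.766e-04]  ψ = [3, 0, 3, 1]  (obs o_1=5)
t=2: δ = [2.060e-04, 2.441e-04, 1.221e-04, 1.373e-04]  ψ = [1, 2, 2, 1]  (obs o_2=0)
t=3: δ = [1.144e-05, 9.656e-06, 6.437e-06, 7.629e-06]  ψ = [1, 0, 0, 1]  (obs o_3=0)
t=4: δ = [4.526e-07, 1.073e-06, 3.576e-07, 3.017e-07]  ψ = [1, 0, 0, 1]  (obs o_4=4)
t=5: δ = [5.029e-08, 3.353e-08, 3.353e-08, 6.706e-08]  ψ = [1, 1, 1, 1]  (obs o_5=3)
backtrack: best end state = 3; path = [3, 2, 1, 0, 1, 3]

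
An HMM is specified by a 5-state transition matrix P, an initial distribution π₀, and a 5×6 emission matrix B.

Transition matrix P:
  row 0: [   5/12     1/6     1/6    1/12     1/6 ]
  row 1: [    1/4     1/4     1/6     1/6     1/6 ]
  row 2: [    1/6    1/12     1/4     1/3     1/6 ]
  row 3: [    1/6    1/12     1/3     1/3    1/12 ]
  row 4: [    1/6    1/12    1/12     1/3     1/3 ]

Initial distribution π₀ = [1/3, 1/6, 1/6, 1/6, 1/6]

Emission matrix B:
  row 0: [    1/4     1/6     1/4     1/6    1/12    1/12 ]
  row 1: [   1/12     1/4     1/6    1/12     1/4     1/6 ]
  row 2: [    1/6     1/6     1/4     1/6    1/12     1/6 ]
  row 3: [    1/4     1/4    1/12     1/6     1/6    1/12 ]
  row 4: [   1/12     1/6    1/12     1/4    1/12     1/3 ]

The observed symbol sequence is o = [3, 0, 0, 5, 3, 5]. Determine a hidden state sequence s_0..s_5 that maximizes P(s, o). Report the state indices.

t=0: δ = [5.556e-02, 1.389e-02, 2.778e-02, 2.778e-02, 4.167e-02]  (obs o_0=3)
t=1: δ = [5.787e-03, 7.716e-04, 1.543e-03, 3.472e-03, 1.157e-03]  ψ = [0, 0, 0, 4, 4]  (obs o_1=0)
t=2: δ = [6.028e-04, 8.038e-05, 1.929e-04, 2.894e-04, 8.038e-05]  ψ = [0, 0, 3, 3, 0]  (obs o_2=0)
t=3: δ = [2.093e-05, 1.674e-05, 1.674e-05, 8.038e-06, 3.349e-05]  ψ = [0, 0, 0, 3, 0]  (obs o_3=5)
t=4: δ = [1.454e-06, 3.489e-07, 6.977e-07, 1.861e-06, 2.791e-06]  ψ = [0, 1, 2, 4, 4]  (obs o_4=3)
t=5: δ = [5.047e-08, 4.038e-08, 1.034e-07, 7.752e-08, 3.101e-07]  ψ = [0, 0, 3, 4, 4]  (obs o_5=5)
backtrack: best end state = 4; path = [0, 0, 0, 4, 4, 4]

path = [0, 0, 0, 4, 4, 4]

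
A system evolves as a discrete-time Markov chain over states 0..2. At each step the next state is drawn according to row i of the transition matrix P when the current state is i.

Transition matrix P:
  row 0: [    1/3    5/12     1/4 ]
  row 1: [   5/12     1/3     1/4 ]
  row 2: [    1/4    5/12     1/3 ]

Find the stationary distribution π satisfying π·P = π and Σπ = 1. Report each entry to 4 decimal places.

π = [0.3427, 0.3846, 0.2727]

Balance equations π_j = Σ_i π_i·P[i][j]:
  π_0 = 1/3·π_0 + 5/12·π_1 + 1/4·π_2
  π_1 = 5/12·π_0 + 1/3·π_1 + 5/12·π_2
  normalize: π_0 + π_1 + π_2 = 1
Solving the linear system gives exactly π = [49/143, 5/13, 3/11].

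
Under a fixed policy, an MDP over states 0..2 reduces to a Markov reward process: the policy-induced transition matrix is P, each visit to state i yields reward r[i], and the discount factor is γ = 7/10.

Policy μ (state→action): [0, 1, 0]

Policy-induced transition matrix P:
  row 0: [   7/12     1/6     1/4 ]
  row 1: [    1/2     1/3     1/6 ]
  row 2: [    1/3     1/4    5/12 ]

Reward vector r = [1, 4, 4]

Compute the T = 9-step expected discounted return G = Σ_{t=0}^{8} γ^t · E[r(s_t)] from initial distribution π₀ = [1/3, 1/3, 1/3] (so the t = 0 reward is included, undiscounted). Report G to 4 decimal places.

G = 8.5803

t=0: π = [0.3333, 0.3333, 0.3333], E[r] = 3.0000, γ^t·E[r] = 3.000000, running G = 3.000000
t=1: π = [0.4722, 0.2500, 0.2778], E[r] = 2.5833, γ^t·E[r] = 1.808333, running G = 4.808333
t=2: π = [0.4931, 0.2315, 0.2755], E[r] = 2.5208, γ^t·E[r] = 1.235208, running G = 6.043542
t=3: π = [0.4952, 0.2282, 0.2766], E[r] = 2.5145, γ^t·E[r] = 0.862462, running G = 6.906004
t=4: π = [0.4952, 0.2278, 0.2771], E[r] = 2.5145, γ^t·E[r] = 0.603735, running G = 7.509739
t=5: π = [0.4951, 0.2277, 0.2772], E[r] = 2.5148, γ^t·E[r] = 0.422655, running G = 7.932394
t=6: π = [0.4951, 0.2277, 0.2772], E[r] = 2.5148, γ^t·E[r] = 0.295867, running G = 8.228261
t=7: π = [0.4951, 0.2277, 0.2772], E[r] = 2.5148, γ^t·E[r] = 0.207109, running G = 8.435370
t=8: π = [0.4950, 0.2277, 0.2772], E[r] = 2.5149, γ^t·E[r] = 0.144976, running G = 8.580346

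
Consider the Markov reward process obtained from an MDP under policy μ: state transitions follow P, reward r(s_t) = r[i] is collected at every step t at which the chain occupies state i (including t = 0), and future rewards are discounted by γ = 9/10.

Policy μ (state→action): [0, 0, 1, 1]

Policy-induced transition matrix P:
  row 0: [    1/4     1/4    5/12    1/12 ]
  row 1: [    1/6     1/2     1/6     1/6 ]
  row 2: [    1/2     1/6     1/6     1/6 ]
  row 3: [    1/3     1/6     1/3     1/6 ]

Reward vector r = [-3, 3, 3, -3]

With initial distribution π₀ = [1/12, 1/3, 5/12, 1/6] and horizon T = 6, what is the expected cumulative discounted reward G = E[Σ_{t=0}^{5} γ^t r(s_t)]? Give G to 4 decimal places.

G = 2.4635

t=0: π = [0.0833, 0.3333, 0.4167, 0.1667], E[r] = 1.5000, γ^t·E[r] = 1.500000, running G = 1.500000
t=1: π = [0.3403, 0.2847, 0.2153, 0.1597], E[r] = 0.0000, γ^t·E[r] = 0.000000, running G = 1.500000
t=2: π = [0.2934, 0.2899, 0.2784, 0.1383], E[r] = 0.4097, γ^t·E[r] = 0.331875, running G = 1.831875
t=3: π = [0.3070, 0.2878, 0.2631, 0.1422], E[r] = 0.3050, γ^t·E[r] = 0.222328, running G = 2.054203
t=4: π = [0.3036, 0.2882, 0.2671, 0.1411], E[r] = 0.3316, γ^t·E[r] = 0.217593, running G = 2.271796
t=5: π = [0.3045, 0.2880, 0.2661, 0.1414], E[r] = 0.3247, γ^t·E[r] = 0.191730, running G = 2.463526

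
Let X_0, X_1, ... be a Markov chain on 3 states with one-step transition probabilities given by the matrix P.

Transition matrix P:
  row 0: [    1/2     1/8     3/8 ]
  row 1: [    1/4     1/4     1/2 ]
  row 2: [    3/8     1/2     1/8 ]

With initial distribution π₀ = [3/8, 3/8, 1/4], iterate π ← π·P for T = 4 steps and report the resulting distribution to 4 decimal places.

t=0: π = [0.3750, 0.3750, 0.2500]
t=1: π = [0.3750, 0.2656, 0.3594]
t=2: π = [0.3887, 0.2930, 0.3184]
t=3: π = [0.3870, 0.2810, 0.3320]
t=4: π = [0.3882, 0.2846, 0.3271]

π = [0.3882, 0.2846, 0.3271]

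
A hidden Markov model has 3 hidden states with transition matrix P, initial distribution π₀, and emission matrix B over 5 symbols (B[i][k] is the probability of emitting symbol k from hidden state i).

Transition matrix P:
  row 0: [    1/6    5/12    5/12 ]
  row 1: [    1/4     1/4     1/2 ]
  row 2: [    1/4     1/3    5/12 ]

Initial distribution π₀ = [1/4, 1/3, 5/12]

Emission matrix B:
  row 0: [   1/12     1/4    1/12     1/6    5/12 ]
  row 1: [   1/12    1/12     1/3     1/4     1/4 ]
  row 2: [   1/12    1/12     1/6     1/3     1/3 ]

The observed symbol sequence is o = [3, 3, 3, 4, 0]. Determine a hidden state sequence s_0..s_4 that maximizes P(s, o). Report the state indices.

t=0: δ = [4.167e-02, 8.333e-02, 1.389e-01]  (obs o_0=3)
t=1: δ = [5.787e-03, 1.157e-02, 1.929e-02]  ψ = [2, 2, 2]  (obs o_1=3)
t=2: δ = [8.038e-04, 1.608e-03, 2.679e-03]  ψ = [2, 2, 2]  (obs o_2=3)
t=3: δ = [2.791e-04, 2.233e-04, 3.721e-04]  ψ = [2, 2, 2]  (obs o_3=4)
t=4: δ = [7.752e-06, 1.034e-05, 1.292e-05]  ψ = [2, 2, 2]  (obs o_4=0)
backtrack: best end state = 2; path = [2, 2, 2, 2, 2]

path = [2, 2, 2, 2, 2]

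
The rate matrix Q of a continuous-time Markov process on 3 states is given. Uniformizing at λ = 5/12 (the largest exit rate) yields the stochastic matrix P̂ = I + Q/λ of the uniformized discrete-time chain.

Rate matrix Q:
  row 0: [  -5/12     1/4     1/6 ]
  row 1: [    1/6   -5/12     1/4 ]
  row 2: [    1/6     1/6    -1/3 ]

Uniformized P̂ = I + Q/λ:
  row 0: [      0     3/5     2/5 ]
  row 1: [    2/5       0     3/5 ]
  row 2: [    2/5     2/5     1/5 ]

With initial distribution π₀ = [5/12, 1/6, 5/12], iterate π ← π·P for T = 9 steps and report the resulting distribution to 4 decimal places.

t=0: π = [0.4167, 0.1667, 0.4167]
t=1: π = [0.2333, 0.4167, 0.3500]
t=2: π = [0.3067, 0.2800, 0.4133]
t=3: π = [0.2773, 0.3493, 0.3733]
t=4: π = [0.2891, 0.3157, 0.3952]
t=5: π = [0.2844, 0.3315, 0.3841]
t=6: π = [0.2863, 0.3243, 0.3895]
t=7: π = [0.2855, 0.3275, 0.3870]
t=8: π = [0.2858, 0.3261, 0.3881]
t=9: π = [0.2857, 0.3267, 0.3876]

π = [0.2857, 0.3267, 0.3876]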